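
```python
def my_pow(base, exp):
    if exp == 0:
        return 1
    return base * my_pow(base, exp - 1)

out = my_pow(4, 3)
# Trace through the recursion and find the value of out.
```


my_pow(4, 3)
= 4 * my_pow(4, 2)
= 4 * 4 * my_pow(4, 1)
= 4 * 4 * 4 * my_pow(4, 0)
= 4 * 4 * 4 * 1
= 64


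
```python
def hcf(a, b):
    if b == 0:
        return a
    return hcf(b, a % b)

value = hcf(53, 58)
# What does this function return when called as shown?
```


hcf(53, 58)
= hcf(58, 53 % 58) = hcf(58, 53)
= hcf(53, 58 % 53) = hcf(53, 5)
= hcf(5, 53 % 5) = hcf(5, 3)
= hcf(3, 5 % 3) = hcf(3, 2)
= hcf(2, 3 % 2) = hcf(2, 1)
= hcf(1, 2 % 1) = hcf(1, 0)
b == 0, return a = 1


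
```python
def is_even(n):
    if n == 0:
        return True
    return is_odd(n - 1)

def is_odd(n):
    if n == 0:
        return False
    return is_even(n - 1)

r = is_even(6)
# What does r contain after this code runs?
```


is_even(6)
= is_odd(5)
= is_even(4)
= is_odd(3)
= is_even(2)
= is_odd(1)
= is_even(0)
n == 0: return True
= True


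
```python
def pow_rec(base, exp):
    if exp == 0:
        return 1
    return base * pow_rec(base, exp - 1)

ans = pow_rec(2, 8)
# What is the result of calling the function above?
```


pow_rec(2, 8)
= 2 * pow_rec(2, 7)
= 2 * 2 * pow_rec(2, 6)
= 2 * 2 * 2 * pow_rec(2, 5)
= 2 * 2 * 2 * 2 * pow_rec(2, 4)
= 2 * 2 * 2 * 2 * 2 * pow_rec(2, 3)
= 2 * 2 * 2 * 2 * 2 * 2 * pow_rec(2, 2)
= 2 * 2 * 2 * 2 * 2 * 2 * 2 * pow_rec(2, 1)
= 2 * 2 * 2 * 2 * 2 * 2 * 2 * 2 * pow_rec(2, 0)
= 2 * 2 * 2 * 2 * 2 * 2 * 2 * 2 * 1
= 256


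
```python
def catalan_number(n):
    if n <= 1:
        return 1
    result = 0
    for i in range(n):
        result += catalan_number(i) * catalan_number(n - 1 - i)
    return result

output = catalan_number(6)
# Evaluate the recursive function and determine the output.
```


catalan_number(6)
= sum of catalan_number(i) * catalan_number(6-1-i) for i in 0..5
First compute sub-values bottom-up:
  catalan_number(0) = 1, catalan_number(1) = 1
  catalan_number(2) = 1*1 + 1*1 = 2
  catalan_number(3) = 1*2 + 1*1 + 2*1 = 5
  catalan_number(4) = 1*5 + 1*2 + 2*1 + 5*1 = 14
  catalan_number(5) = 1*14 + 1*5 + 2*2 + 5*1 + 14*1 = 42
Now catalan_number(6):
  catalan_number(0)*catalan_number(5) = 1*42 = 42
  catalan_number(1)*catalan_number(4) = 1*14 = 14
  catalan_number(2)*catalan_number(3) = 2*5 = 10
  catalan_number(3)*catalan_number(2) = 5*2 = 10
  catalan_number(4)*catalan_number(1) = 14*1 = 14
  catalan_number(5)*catalan_number(0) = 42*1 = 42
= 42 + 14 + 10 + 10 + 14 + 42
= 132


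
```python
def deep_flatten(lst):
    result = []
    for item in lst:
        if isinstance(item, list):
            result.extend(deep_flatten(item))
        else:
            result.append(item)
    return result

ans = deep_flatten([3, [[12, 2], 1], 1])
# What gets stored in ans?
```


deep_flatten([3, [[12, 2], 1], 1])
Processing each element:
  3 is not a list -> append 3
  [[12, 2], 1] is a list -> deep_flatten recursively -> [12, 2, 1]
  1 is not a list -> append 1
= [3, 12, 2, 1, 1]


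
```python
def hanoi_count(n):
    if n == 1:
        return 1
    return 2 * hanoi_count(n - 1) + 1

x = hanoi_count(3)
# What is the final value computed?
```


hanoi_count(3)
= 2 * hanoi_count(2) + 1
= 2 * (2 * hanoi_count(1) + 1) + 1
Now compute bottom-up:
hanoi_count(1) = 1
hanoi_count(2) = 2 * 1 + 1 = 3
hanoi_count(3) = 2 * 3 + 1 = 7
= 7


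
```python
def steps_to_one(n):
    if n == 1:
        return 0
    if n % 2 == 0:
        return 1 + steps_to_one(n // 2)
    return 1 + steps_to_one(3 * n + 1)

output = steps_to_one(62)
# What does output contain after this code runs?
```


steps_to_one(62)
62 is even -> steps_to_one(31)
31 is odd -> 3*31+1 = 94 -> steps_to_one(94)
94 is even -> steps_to_one(47)
47 is odd -> 3*47+1 = 142 -> steps_to_one(142)
142 is even -> steps_to_one(71)
71 is odd -> 3*71+1 = 214 -> steps_to_one(214)
214 is even -> steps_to_one(107)
107 is odd -> 3*107+1 = 322 -> steps_to_one(322)
322 is even -> steps_to_one(161)
161 is odd -> 3*161+1 = 484 -> steps_to_one(484)
484 is even -> steps_to_one(242)
242 is even -> steps_to_one(121)
121 is odd -> 3*121+1 = 364 -> steps_to_one(364)
364 is even -> steps_to_one(182)
182 is even -> steps_to_one(91)
91 is odd -> 3*91+1 = 274 -> steps_to_one(274)
274 is even -> steps_to_one(137)
137 is odd -> 3*137+1 = 412 -> steps_to_one(412)
412 is even -> steps_to_one(206)
206 is even -> steps_to_one(103)
103 is odd -> 3*103+1 = 310 -> steps_to_one(310)
310 is even -> steps_to_one(155)
155 is odd -> 3*155+1 = 466 -> steps_to_one(466)
466 is even -> steps_to_one(233)
233 is odd -> 3*233+1 = 700 -> steps_to_one(700)
700 is even -> steps_to_one(350)
350 is even -> steps_to_one(175)
175 is odd -> 3*175+1 = 526 -> steps_to_one(526)
526 is even -> steps_to_one(263)
263 is odd -> 3*263+1 = 790 -> steps_to_one(790)
790 is even -> steps_to_one(395)
395 is odd -> 3*395+1 = 1186 -> steps_to_one(1186)
1186 is even -> steps_to_one(593)
593 is odd -> 3*593+1 = 1780 -> steps_to_one(1780)
1780 is even -> steps_to_one(890)
890 is even -> steps_to_one(445)
445 is odd -> 3*445+1 = 1336 -> steps_to_one(1336)
1336 is even -> steps_to_one(668)
668 is even -> steps_to_one(334)
334 is even -> steps_to_one(167)
167 is odd -> 3*167+1 = 502 -> steps_to_one(502)
502 is even -> steps_to_one(251)
251 is odd -> 3*251+1 = 754 -> steps_to_one(754)
754 is even -> steps_to_one(377)
377 is odd -> 3*377+1 = 1132 -> steps_to_one(1132)
1132 is even -> steps_to_one(566)
566 is even -> steps_to_one(283)
283 is odd -> 3*283+1 = 850 -> steps_to_one(850)
850 is even -> steps_to_one(425)
425 is odd -> 3*425+1 = 1276 -> steps_to_one(1276)
1276 is even -> steps_to_one(638)
638 is even -> steps_to_one(319)
319 is odd -> 3*319+1 = 958 -> steps_to_one(958)
958 is even -> steps_to_one(479)
479 is odd -> 3*479+1 = 1438 -> steps_to_one(1438)
1438 is even -> steps_to_one(719)
719 is odd -> 3*719+1 = 2158 -> steps_to_one(2158)
2158 is even -> steps_to_one(1079)
1079 is odd -> 3*1079+1 = 3238 -> steps_to_one(3238)
3238 is even -> steps_to_one(1619)
1619 is odd -> 3*1619+1 = 4858 -> steps_to_one(4858)
4858 is even -> steps_to_one(2429)
2429 is odd -> 3*2429+1 = 7288 -> steps_to_one(7288)
7288 is even -> steps_to_one(3644)
3644 is even -> steps_to_one(1822)
1822 is even -> steps_to_one(911)
911 is odd -> 3*911+1 = 2734 -> steps_to_one(2734)
2734 is even -> steps_to_one(1367)
1367 is odd -> 3*1367+1 = 4102 -> steps_to_one(4102)
4102 is even -> steps_to_one(2051)
2051 is odd -> 3*2051+1 = 6154 -> steps_to_one(6154)
6154 is even -> steps_to_one(3077)
3077 is odd -> 3*3077+1 = 9232 -> steps_to_one(9232)
9232 is even -> steps_to_one(4616)
4616 is even -> steps_to_one(2308)
2308 is even -> steps_to_one(1154)
1154 is even -> steps_to_one(577)
577 is odd -> 3*577+1 = 1732 -> steps_to_one(1732)
1732 is even -> steps_to_one(866)
866 is even -> steps_to_one(433)
433 is odd -> 3*433+1 = 1300 -> steps_to_one(1300)
1300 is even -> steps_to_one(650)
650 is even -> steps_to_one(325)
325 is odd -> 3*325+1 = 976 -> steps_to_one(976)
976 is even -> steps_to_one(488)
488 is even -> steps_to_one(244)
244 is even -> steps_to_one(122)
122 is even -> steps_to_one(61)
61 is odd -> 3*61+1 = 184 -> steps_to_one(184)
184 is even -> steps_to_one(92)
92 is even -> steps_to_one(46)
46 is even -> steps_to_one(23)
23 is odd -> 3*23+1 = 70 -> steps_to_one(70)
70 is even -> steps_to_one(35)
35 is odd -> 3*35+1 = 106 -> steps_to_one(106)
106 is even -> steps_to_one(53)
53 is odd -> 3*53+1 = 160 -> steps_to_one(160)
160 is even -> steps_to_one(80)
80 is even -> steps_to_one(40)
40 is even -> steps_to_one(20)
20 is even -> steps_to_one(10)
10 is even -> steps_to_one(5)
5 is odd -> 3*5+1 = 16 -> steps_to_one(16)
16 is even -> steps_to_one(8)
8 is even -> steps_to_one(4)
4 is even -> steps_to_one(2)
2 is even -> steps_to_one(1)
Reached 1 after 107 steps
= 107


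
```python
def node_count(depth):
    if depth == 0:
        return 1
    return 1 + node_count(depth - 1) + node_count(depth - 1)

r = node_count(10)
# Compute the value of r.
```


node_count(10)
= 1 + node_count(9) + node_count(9)
= 1 + 2 * node_count(9)
node_count(k) = 2^(k+1) - 1
node_count(0) = 1
node_count(1) = 3
node_count(2) = 7
node_count(3) = 15
node_count(4) = 31
node_count(10) = 2^11 - 1 = 2047


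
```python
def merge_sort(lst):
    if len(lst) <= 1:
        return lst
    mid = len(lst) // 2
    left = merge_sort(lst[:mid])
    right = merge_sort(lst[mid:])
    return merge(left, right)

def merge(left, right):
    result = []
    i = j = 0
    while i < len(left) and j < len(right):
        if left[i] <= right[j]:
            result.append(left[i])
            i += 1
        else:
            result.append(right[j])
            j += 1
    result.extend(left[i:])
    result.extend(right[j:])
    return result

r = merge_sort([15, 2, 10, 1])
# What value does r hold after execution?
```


merge_sort([15, 2, 10, 1])
Split into [15, 2] and [10, 1]
Left sorted: [2, 15]
Right sorted: [1, 10]
Merge [2, 15] and [1, 10]
= [1, 2, 10, 15]


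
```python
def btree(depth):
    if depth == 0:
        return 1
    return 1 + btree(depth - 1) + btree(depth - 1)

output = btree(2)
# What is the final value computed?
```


btree(2)
= 1 + btree(1) + btree(1)
= 1 + 2 * btree(1)
btree(k) = 2^(k+1) - 1
btree(0) = 1
btree(1) = 3
btree(2) = 7
btree(2) = 2^3 - 1 = 7


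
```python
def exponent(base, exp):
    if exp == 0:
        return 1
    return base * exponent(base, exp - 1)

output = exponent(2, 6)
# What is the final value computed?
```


exponent(2, 6)
= 2 * exponent(2, 5)
= 2 * 2 * exponent(2, 4)
= 2 * 2 * 2 * exponent(2, 3)
= 2 * 2 * 2 * 2 * exponent(2, 2)
= 2 * 2 * 2 * 2 * 2 * exponent(2, 1)
= 2 * 2 * 2 * 2 * 2 * 2 * exponent(2, 0)
= 2 * 2 * 2 * 2 * 2 * 2 * 1
= 64


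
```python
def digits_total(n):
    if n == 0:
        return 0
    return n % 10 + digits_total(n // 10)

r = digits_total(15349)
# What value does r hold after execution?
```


digits_total(15349)
= 9 + digits_total(1534)
= 9 + 4 + digits_total(153)
= 9 + 4 + 3 + digits_total(15)
= 9 + 4 + 3 + 5 + digits_total(1)
= 9 + 4 + 3 + 5 + 1 + digits_total(0)
= 9 + 4 + 3 + 5 + 1 + 0
= 22


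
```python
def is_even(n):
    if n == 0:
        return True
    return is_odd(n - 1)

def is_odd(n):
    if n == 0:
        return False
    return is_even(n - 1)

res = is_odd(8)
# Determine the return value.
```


is_odd(8)
= is_even(7)
= is_odd(6)
= is_even(5)
= is_odd(4)
= is_even(3)
= is_odd(2)
= is_even(1)
= is_odd(0)
n == 0: return False
= False


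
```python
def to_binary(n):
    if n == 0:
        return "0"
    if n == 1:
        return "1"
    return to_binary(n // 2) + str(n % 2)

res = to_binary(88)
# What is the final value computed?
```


to_binary(88)
= to_binary(44) + "0"
= to_binary(22) + "0" + "0"
= to_binary(11) + "0" + "0" + "0"
= to_binary(5) + "1" + "0" + "0" + "0"
= to_binary(2) + "1" + "1" + "0" + "0" + "0"
= to_binary(1) + "0" + "1" + "1" + "0" + "0" + "0"
= "1" + "0" + "1" + "1" + "0" + "0" + "0"
= "1011000"


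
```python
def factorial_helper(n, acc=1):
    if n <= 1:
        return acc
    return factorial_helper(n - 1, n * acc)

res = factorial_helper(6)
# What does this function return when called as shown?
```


factorial_helper(6, 1)
= factorial_helper(5, 6 * 1) = factorial_helper(5, 6)
= factorial_helper(4, 5 * 6) = factorial_helper(4, 30)
= factorial_helper(3, 4 * 30) = factorial_helper(3, 120)
= factorial_helper(2, 3 * 120) = factorial_helper(2, 360)
= factorial_helper(1, 2 * 360) = factorial_helper(1, 720)
n <= 1, return acc = 720


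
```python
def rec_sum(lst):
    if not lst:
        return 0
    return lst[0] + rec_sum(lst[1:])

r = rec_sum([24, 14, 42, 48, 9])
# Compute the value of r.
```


rec_sum([24, 14, 42, 48, 9])
= 24 + rec_sum([14, 42, 48, 9])
= 24 + 14 + rec_sum([42, 48, 9])
= 24 + 14 + 42 + rec_sum([48, 9])
= 24 + 14 + 42 + 48 + rec_sum([9])
= 24 + 14 + 42 + 48 + 9 + rec_sum([])
= 24 + 14 + 42 + 48 + 9 + 0
= 137


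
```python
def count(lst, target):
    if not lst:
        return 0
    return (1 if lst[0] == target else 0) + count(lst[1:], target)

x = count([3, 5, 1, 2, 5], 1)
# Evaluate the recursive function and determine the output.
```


count([3, 5, 1, 2, 5], 1)
lst[0]=3 != 1: 0 + count([5, 1, 2, 5], 1)
lst[0]=5 != 1: 0 + count([1, 2, 5], 1)
lst[0]=1 == 1: 1 + count([2, 5], 1)
lst[0]=2 != 1: 0 + count([5], 1)
lst[0]=5 != 1: 0 + count([], 1)
= 1


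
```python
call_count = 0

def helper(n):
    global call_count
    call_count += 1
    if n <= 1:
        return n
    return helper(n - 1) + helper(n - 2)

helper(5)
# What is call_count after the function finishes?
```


helper(5) calls helper(4) and helper(3); each non-base call branches into two more.
Let C(k) = total number of calls made by helper(k), including the call to helper(k) itself.
Base cases: C(0) = 1, C(1) = 1
Recurrence: C(k) = 1 + C(k-1) + C(k-2)
  C(2) = 1 + C(1) + C(0) = 1 + 1 + 1 = 3
  C(3) = 1 + C(2) + C(1) = 1 + 3 + 1 = 5
  C(4) = 1 + C(3) + C(2) = 1 + 5 + 3 = 9
  C(5) = 1 + C(4) + C(3) = 1 + 9 + 5 = 15
Total calls = C(5) = 15


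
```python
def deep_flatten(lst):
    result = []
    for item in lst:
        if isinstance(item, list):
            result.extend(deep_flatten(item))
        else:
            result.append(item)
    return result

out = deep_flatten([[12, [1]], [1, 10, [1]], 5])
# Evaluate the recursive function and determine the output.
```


deep_flatten([[12, [1]], [1, 10, [1]], 5])
Processing each element:
  [12, [1]] is a list -> deep_flatten recursively -> [12, 1]
  [1, 10, [1]] is a list -> deep_flatten recursively -> [1, 10, 1]
  5 is not a list -> append 5
= [12, 1, 1, 10, 1, 5]


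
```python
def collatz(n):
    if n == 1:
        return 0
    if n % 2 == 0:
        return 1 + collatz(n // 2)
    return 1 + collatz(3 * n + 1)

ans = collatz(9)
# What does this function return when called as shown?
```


collatz(9)
9 is odd -> 3*9+1 = 28 -> collatz(28)
28 is even -> collatz(14)
14 is even -> collatz(7)
7 is odd -> 3*7+1 = 22 -> collatz(22)
22 is even -> collatz(11)
11 is odd -> 3*11+1 = 34 -> collatz(34)
34 is even -> collatz(17)
17 is odd -> 3*17+1 = 52 -> collatz(52)
52 is even -> collatz(26)
26 is even -> collatz(13)
13 is odd -> 3*13+1 = 40 -> collatz(40)
40 is even -> collatz(20)
20 is even -> collatz(10)
10 is even -> collatz(5)
5 is odd -> 3*5+1 = 16 -> collatz(16)
16 is even -> collatz(8)
8 is even -> collatz(4)
4 is even -> collatz(2)
2 is even -> collatz(1)
Reached 1 after 19 steps
= 19


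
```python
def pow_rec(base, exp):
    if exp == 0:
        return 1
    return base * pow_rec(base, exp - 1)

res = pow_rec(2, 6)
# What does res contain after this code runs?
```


pow_rec(2, 6)
= 2 * pow_rec(2, 5)
= 2 * 2 * pow_rec(2, 4)
= 2 * 2 * 2 * pow_rec(2, 3)
= 2 * 2 * 2 * 2 * pow_rec(2, 2)
= 2 * 2 * 2 * 2 * 2 * pow_rec(2, 1)
= 2 * 2 * 2 * 2 * 2 * 2 * pow_rec(2, 0)
= 2 * 2 * 2 * 2 * 2 * 2 * 1
= 64


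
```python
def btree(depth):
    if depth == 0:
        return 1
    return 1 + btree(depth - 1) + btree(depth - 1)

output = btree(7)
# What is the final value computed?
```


btree(7)
= 1 + btree(6) + btree(6)
= 1 + 2 * btree(6)
btree(k) = 2^(k+1) - 1
btree(0) = 1
btree(1) = 3
btree(2) = 7
btree(3) = 15
btree(4) = 31
btree(7) = 2^8 - 1 = 255


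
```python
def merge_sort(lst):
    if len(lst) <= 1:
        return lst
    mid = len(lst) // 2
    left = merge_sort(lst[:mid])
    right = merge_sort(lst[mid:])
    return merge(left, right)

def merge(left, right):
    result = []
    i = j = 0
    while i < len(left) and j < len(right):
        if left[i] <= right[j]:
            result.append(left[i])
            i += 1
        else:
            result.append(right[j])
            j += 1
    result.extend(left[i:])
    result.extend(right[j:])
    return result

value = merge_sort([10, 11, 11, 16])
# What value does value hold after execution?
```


merge_sort([10, 11, 11, 16])
Split into [10, 11] and [11, 16]
Left sorted: [10, 11]
Right sorted: [11, 16]
Merge [10, 11] and [11, 16]
= [10, 11, 11, 16]


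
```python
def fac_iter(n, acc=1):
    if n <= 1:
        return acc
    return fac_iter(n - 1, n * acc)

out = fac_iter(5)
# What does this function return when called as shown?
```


fac_iter(5, 1)
= fac_iter(4, 5 * 1) = fac_iter(4, 5)
= fac_iter(3, 4 * 5) = fac_iter(3, 20)
= fac_iter(2, 3 * 20) = fac_iter(2, 60)
= fac_iter(1, 2 * 60) = fac_iter(1, 120)
n <= 1, return acc = 120


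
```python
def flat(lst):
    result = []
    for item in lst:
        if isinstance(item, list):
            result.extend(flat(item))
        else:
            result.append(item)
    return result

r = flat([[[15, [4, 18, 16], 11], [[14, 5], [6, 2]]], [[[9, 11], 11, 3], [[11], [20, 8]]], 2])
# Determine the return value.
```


flat([[[15, [4, 18, 16], 11], [[14, 5], [6, 2]]], [[[9, 11], 11, 3], [[11], [20, 8]]], 2])
Processing each element:
  [[15, [4, 18, 16], 11], [[14, 5], [6, 2]]] is a list -> flat recursively -> [15, 4, 18, 16, 11, 14, 5, 6, 2]
  [[[9, 11], 11, 3], [[11], [20, 8]]] is a list -> flat recursively -> [9, 11, 11, 3, 11, 20, 8]
  2 is not a list -> append 2
= [15, 4, 18, 16, 11, 14, 5, 6, 2, 9, 11, 11, 3, 11, 20, 8, 2]


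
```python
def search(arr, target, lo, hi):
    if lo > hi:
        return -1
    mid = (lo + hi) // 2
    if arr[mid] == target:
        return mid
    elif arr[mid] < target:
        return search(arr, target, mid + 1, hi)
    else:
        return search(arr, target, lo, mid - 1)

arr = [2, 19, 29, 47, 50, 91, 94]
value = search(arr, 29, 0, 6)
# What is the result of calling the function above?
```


search(arr, 29, 0, 6)
lo=0, hi=6, mid=3, arr[mid]=47
47 > 29, search left half
lo=0, hi=2, mid=1, arr[mid]=19
19 < 29, search right half
lo=2, hi=2, mid=2, arr[mid]=29
arr[2] == 29, found at index 2
= 2


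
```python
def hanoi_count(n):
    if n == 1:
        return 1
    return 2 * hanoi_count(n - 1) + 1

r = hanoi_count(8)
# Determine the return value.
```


hanoi_count(8)
= 2 * hanoi_count(7) + 1
= 2 * (2 * hanoi_count(6) + 1) + 1
= 2 * (2 * (2 * hanoi_count(5) + 1) + 1) + 1
= 2 * (2 * (2 * (2 * hanoi_count(4) + 1) + 1) + 1) + 1
= 2 * (2 * (2 * (2 * (2 * hanoi_count(3) + 1) + 1) + 1) + 1) + 1
= 2 * (2 * (2 * (2 * (2 * (2 * hanoi_count(2) + 1) + 1) + 1) + 1) + 1) + 1
= 2 * (2 * (2 * (2 * (2 * (2 * (2 * hanoi_count(1) + 1) + 1) + 1) + 1) + 1) + 1) + 1
Now compute bottom-up:
hanoi_count(1) = 1
hanoi_count(2) = 2 * 1 + 1 = 3
hanoi_count(3) = 2 * 3 + 1 = 7
hanoi_count(4) = 2 * 7 + 1 = 15
hanoi_count(5) = 2 * 15 + 1 = 31
hanoi_count(6) = 2 * 31 + 1 = 63
hanoi_count(7) = 2 * 63 + 1 = 127
hanoi_count(8) = 2 * 127 + 1 = 255
= 255


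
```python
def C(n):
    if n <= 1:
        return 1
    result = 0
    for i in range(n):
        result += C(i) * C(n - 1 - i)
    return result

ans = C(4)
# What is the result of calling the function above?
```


C(4)
= sum of C(i) * C(4-1-i) for i in 0..3
First compute sub-values bottom-up:
  C(0) = 1, C(1) = 1
  C(2) = 1*1 + 1*1 = 2
  C(3) = 1*2 + 1*1 + 2*1 = 5
Now C(4):
  C(0)*C(3) = 1*5 = 5
  C(1)*C(2) = 1*2 = 2
  C(2)*C(1) = 2*1 = 2
  C(3)*C(0) = 5*1 = 5
= 5 + 2 + 2 + 5
= 14


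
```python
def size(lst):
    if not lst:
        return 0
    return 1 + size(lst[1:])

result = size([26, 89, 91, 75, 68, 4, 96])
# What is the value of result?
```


size([26, 89, 91, 75, 68, 4, 96])
= 1 + size([89, 91, 75, 68, 4, 96])
= 1 + 1 + size([91, 75, 68, 4, 96])
= 1 + 1 + 1 + size([75, 68, 4, 96])
= 1 + 1 + 1 + 1 + size([68, 4, 96])
= 1 + 1 + 1 + 1 + 1 + size([4, 96])
= 1 + 1 + 1 + 1 + 1 + 1 + size([96])
= 1 + 1 + 1 + 1 + 1 + 1 + 1 + size([])
= 1 + 1 + 1 + 1 + 1 + 1 + 1 + 0
= 7


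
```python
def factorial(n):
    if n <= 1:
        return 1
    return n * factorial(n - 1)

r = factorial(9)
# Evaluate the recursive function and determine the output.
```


factorial(9)
= 9 * factorial(8)
= 9 * 8 * factorial(7)
= 9 * 8 * 7 * factorial(6)
= 9 * 8 * 7 * 6 * factorial(5)
= 9 * 8 * 7 * 6 * 5 * factorial(4)
= 9 * 8 * 7 * 6 * 5 * 4 * factorial(3)
= 9 * 8 * 7 * 6 * 5 * 4 * 3 * factorial(2)
= 9 * 8 * 7 * 6 * 5 * 4 * 3 * 2 * factorial(1)
= 9 * 8 * 7 * 6 * 5 * 4 * 3 * 2 * 1
= 362880


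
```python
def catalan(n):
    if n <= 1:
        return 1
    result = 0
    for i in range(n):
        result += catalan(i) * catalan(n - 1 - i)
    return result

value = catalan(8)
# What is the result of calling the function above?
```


catalan(8)
= sum of catalan(i) * catalan(8-1-i) for i in 0..7
First compute sub-values bottom-up:
  catalan(0) = 1, catalan(1) = 1
  catalan(2) = 1*1 + 1*1 = 2
  catalan(3) = 1*2 + 1*1 + 2*1 = 5
  catalan(4) = 1*5 + 1*2 + 2*1 + 5*1 = 14
  catalan(5) = 1*14 + 1*5 + 2*2 + 5*1 + 14*1 = 42
  catalan(6) = 1*42 + 1*14 + 2*5 + 5*2 + 14*1 + 42*1 = 132
  catalan(7) = 1*132 + 1*42 + 2*14 + 5*5 + 14*2 + 42*1 + 132*1 = 429
Now catalan(8):
  catalan(0)*catalan(7) = 1*429 = 429
  catalan(1)*catalan(6) = 1*132 = 132
  catalan(2)*catalan(5) = 2*42 = 84
  catalan(3)*catalan(4) = 5*14 = 70
  catalan(4)*catalan(3) = 14*5 = 70
  catalan(5)*catalan(2) = 42*2 = 84
  catalan(6)*catalan(1) = 132*1 = 132
  catalan(7)*catalan(0) = 429*1 = 429
= 429 + 132 + 84 + 70 + 70 + 84 + 132 + 429
= 1430


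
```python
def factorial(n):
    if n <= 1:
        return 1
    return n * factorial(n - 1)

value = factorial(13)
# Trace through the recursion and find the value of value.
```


factorial(13)
= 13 * factorial(12)
= 13 * 12 * factorial(11)
= 13 * 12 * 11 * factorial(10)
= 13 * 12 * 11 * 10 * factorial(9)
= 13 * 12 * 11 * 10 * 9 * factorial(8)
= 13 * 12 * 11 * 10 * 9 * 8 * factorial(7)
= 13 * 12 * 11 * 10 * 9 * 8 * 7 * factorial(6)
= 13 * 12 * 11 * 10 * 9 * 8 * 7 * 6 * factorial(5)
= 13 * 12 * 11 * 10 * 9 * 8 * 7 * 6 * 5 * factorial(4)
= 13 * 12 * 11 * 10 * 9 * 8 * 7 * 6 * 5 * 4 * factorial(3)
= 13 * 12 * 11 * 10 * 9 * 8 * 7 * 6 * 5 * 4 * 3 * factorial(2)
= 13 * 12 * 11 * 10 * 9 * 8 * 7 * 6 * 5 * 4 * 3 * 2 * factorial(1)
= 13 * 12 * 11 * 10 * 9 * 8 * 7 * 6 * 5 * 4 * 3 * 2 * 1
= 6227020800


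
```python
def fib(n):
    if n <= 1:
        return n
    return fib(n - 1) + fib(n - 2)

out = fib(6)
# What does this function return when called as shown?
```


fib(6)
= fib(5) + fib(4)
= (fib(4) + fib(3)) + fib(4)
Computing bottom-up: fib(0)=0, fib(1)=1, fib(2)=1, fib(3)=2, fib(4)=3, fib(5)=5, fib(6)=8
= 8


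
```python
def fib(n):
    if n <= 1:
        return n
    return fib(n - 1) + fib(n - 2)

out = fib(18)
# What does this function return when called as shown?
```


fib(18)
= fib(17) + fib(16)
= (fib(16) + fib(15)) + fib(16)
Computing bottom-up: fib(0)=0, fib(1)=1, fib(2)=1, fib(3)=2, fib(4)=3, fib(5)=5, fib(6)=8, fib(7)=13, fib(8)=21, fib(9)=34, fib(10)=55, fib(11)=89, fib(12)=144, fib(13)=233, fib(14)=377, fib(15)=610, fib(16)=987, fib(17)=1597, fib(18)=2584
= 2584


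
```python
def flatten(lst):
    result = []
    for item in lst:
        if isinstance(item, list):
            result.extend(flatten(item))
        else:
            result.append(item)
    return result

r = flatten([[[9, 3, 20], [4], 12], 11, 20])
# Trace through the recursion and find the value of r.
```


flatten([[[9, 3, 20], [4], 12], 11, 20])
Processing each element:
  [[9, 3, 20], [4], 12] is a list -> flatten recursively -> [9, 3, 20, 4, 12]
  11 is not a list -> append 11
  20 is not a list -> append 20
= [9, 3, 20, 4, 12, 11, 20]


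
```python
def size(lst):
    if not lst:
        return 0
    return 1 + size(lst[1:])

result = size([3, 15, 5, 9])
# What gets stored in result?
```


size([3, 15, 5, 9])
= 1 + size([15, 5, 9])
= 1 + 1 + size([5, 9])
= 1 + 1 + 1 + size([9])
= 1 + 1 + 1 + 1 + size([])
= 1 + 1 + 1 + 1 + 0
= 4


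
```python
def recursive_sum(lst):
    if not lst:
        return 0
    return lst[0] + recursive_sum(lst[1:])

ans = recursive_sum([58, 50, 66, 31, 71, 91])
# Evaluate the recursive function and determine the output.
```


recursive_sum([58, 50, 66, 31, 71, 91])
= 58 + recursive_sum([50, 66, 31, 71, 91])
= 58 + 50 + recursive_sum([66, 31, 71, 91])
= 58 + 50 + 66 + recursive_sum([31, 71, 91])
= 58 + 50 + 66 + 31 + recursive_sum([71, 91])
= 58 + 50 + 66 + 31 + 71 + recursive_sum([91])
= 58 + 50 + 66 + 31 + 71 + 91 + recursive_sum([])
= 58 + 50 + 66 + 31 + 71 + 91 + 0
= 367


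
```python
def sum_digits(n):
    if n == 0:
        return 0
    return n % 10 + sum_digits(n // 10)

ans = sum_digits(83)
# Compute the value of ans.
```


sum_digits(83)
= 3 + sum_digits(8)
= 3 + 8 + sum_digits(0)
= 3 + 8 + 0
= 11


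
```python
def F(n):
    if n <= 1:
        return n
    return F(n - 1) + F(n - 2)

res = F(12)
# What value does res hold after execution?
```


F(12)
= F(11) + F(10)
= (F(10) + F(9)) + F(10)
Computing bottom-up: F(0)=0, F(1)=1, F(2)=1, F(3)=2, F(4)=3, F(5)=5, F(6)=8, F(7)=13, F(8)=21, F(9)=34, F(10)=55, F(11)=89, F(12)=144
= 144


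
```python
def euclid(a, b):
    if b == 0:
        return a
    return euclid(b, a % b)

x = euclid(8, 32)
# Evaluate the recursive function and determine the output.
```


euclid(8, 32)
= euclid(32, 8 % 32) = euclid(32, 8)
= euclid(8, 32 % 8) = euclid(8, 0)
b == 0, return a = 8


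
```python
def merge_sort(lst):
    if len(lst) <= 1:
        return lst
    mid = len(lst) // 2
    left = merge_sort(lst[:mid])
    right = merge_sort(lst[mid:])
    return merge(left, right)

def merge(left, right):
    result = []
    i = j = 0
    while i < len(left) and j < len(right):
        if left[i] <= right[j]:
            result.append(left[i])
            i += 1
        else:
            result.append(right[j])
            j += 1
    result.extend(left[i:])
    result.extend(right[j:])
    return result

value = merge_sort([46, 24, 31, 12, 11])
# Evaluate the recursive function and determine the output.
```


merge_sort([46, 24, 31, 12, 11])
Split into [46, 24] and [31, 12, 11]
Left sorted: [24, 46]
Right sorted: [11, 12, 31]
Merge [24, 46] and [11, 12, 31]
= [11, 12, 24, 31, 46]


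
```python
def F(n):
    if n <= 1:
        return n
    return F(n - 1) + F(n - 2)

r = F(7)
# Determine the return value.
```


F(7)
= F(6) + F(5)
= (F(5) + F(4)) + F(5)
Computing bottom-up: F(0)=0, F(1)=1, F(2)=1, F(3)=2, F(4)=3, F(5)=5, F(6)=8, F(7)=13
= 13


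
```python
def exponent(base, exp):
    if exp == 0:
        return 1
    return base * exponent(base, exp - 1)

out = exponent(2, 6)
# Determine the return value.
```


exponent(2, 6)
= 2 * exponent(2, 5)
= 2 * 2 * exponent(2, 4)
= 2 * 2 * 2 * exponent(2, 3)
= 2 * 2 * 2 * 2 * exponent(2, 2)
= 2 * 2 * 2 * 2 * 2 * exponent(2, 1)
= 2 * 2 * 2 * 2 * 2 * 2 * exponent(2, 0)
= 2 * 2 * 2 * 2 * 2 * 2 * 1
= 64


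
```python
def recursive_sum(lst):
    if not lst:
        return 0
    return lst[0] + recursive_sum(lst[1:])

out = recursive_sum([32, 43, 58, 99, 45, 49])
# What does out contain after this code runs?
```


recursive_sum([32, 43, 58, 99, 45, 49])
= 32 + recursive_sum([43, 58, 99, 45, 49])
= 32 + 43 + recursive_sum([58, 99, 45, 49])
= 32 + 43 + 58 + recursive_sum([99, 45, 49])
= 32 + 43 + 58 + 99 + recursive_sum([45, 49])
= 32 + 43 + 58 + 99 + 45 + recursive_sum([49])
= 32 + 43 + 58 + 99 + 45 + 49 + recursive_sum([])
= 32 + 43 + 58 + 99 + 45 + 49 + 0
= 326


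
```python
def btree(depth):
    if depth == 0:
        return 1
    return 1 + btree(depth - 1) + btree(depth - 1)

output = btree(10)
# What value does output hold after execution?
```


btree(10)
= 1 + btree(9) + btree(9)
= 1 + 2 * btree(9)
btree(k) = 2^(k+1) - 1
btree(0) = 1
btree(1) = 3
btree(2) = 7
btree(3) = 15
btree(4) = 31
btree(10) = 2^11 - 1 = 2047


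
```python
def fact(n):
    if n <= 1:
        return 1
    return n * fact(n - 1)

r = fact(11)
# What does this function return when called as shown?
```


fact(11)
= 11 * fact(10)
= 11 * 10 * fact(9)
= 11 * 10 * 9 * fact(8)
= 11 * 10 * 9 * 8 * fact(7)
= 11 * 10 * 9 * 8 * 7 * fact(6)
= 11 * 10 * 9 * 8 * 7 * 6 * fact(5)
= 11 * 10 * 9 * 8 * 7 * 6 * 5 * fact(4)
= 11 * 10 * 9 * 8 * 7 * 6 * 5 * 4 * fact(3)
= 11 * 10 * 9 * 8 * 7 * 6 * 5 * 4 * 3 * fact(2)
= 11 * 10 * 9 * 8 * 7 * 6 * 5 * 4 * 3 * 2 * fact(1)
= 11 * 10 * 9 * 8 * 7 * 6 * 5 * 4 * 3 * 2 * 1
= 39916800


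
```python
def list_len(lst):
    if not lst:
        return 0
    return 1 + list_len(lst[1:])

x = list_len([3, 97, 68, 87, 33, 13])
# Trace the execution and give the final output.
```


list_len([3, 97, 68, 87, 33, 13])
= 1 + list_len([97, 68, 87, 33, 13])
= 1 + 1 + list_len([68, 87, 33, 13])
= 1 + 1 + 1 + list_len([87, 33, 13])
= 1 + 1 + 1 + 1 + list_len([33, 13])
= 1 + 1 + 1 + 1 + 1 + list_len([13])
= 1 + 1 + 1 + 1 + 1 + 1 + list_len([])
= 1 + 1 + 1 + 1 + 1 + 1 + 0
= 6


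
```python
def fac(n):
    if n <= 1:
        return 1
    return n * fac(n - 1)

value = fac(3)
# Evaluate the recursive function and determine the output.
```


fac(3)
= 3 * fac(2)
= 3 * 2 * fac(1)
= 3 * 2 * 1
= 6


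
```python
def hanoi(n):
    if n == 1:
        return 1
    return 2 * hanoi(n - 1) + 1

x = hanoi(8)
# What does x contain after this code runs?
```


hanoi(8)
= 2 * hanoi(7) + 1
= 2 * (2 * hanoi(6) + 1) + 1
= 2 * (2 * (2 * hanoi(5) + 1) + 1) + 1
= 2 * (2 * (2 * (2 * hanoi(4) + 1) + 1) + 1) + 1
= 2 * (2 * (2 * (2 * (2 * hanoi(3) + 1) + 1) + 1) + 1) + 1
= 2 * (2 * (2 * (2 * (2 * (2 * hanoi(2) + 1) + 1) + 1) + 1) + 1) + 1
= 2 * (2 * (2 * (2 * (2 * (2 * (2 * hanoi(1) + 1) + 1) + 1) + 1) + 1) + 1) + 1
Now compute bottom-up:
hanoi(1) = 1
hanoi(2) = 2 * 1 + 1 = 3
hanoi(3) = 2 * 3 + 1 = 7
hanoi(4) = 2 * 7 + 1 = 15
hanoi(5) = 2 * 15 + 1 = 31
hanoi(6) = 2 * 31 + 1 = 63
hanoi(7) = 2 * 63 + 1 = 127
hanoi(8) = 2 * 127 + 1 = 255
= 255


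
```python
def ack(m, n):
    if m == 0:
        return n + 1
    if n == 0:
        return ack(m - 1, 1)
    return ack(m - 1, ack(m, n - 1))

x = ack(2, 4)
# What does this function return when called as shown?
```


ack(2, 4)
= ack(1, ack(2, 3))
First compute ack(2, 3) = 9
= ack(1, 9)
= 11


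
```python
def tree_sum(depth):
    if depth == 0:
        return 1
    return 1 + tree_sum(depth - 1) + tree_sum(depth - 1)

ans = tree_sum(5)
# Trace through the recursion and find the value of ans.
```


tree_sum(5)
= 1 + tree_sum(4) + tree_sum(4)
= 1 + 2 * tree_sum(4)
tree_sum(k) = 2^(k+1) - 1
tree_sum(0) = 1
tree_sum(1) = 3
tree_sum(2) = 7
tree_sum(3) = 15
tree_sum(4) = 31
tree_sum(5) = 2^6 - 1 = 63


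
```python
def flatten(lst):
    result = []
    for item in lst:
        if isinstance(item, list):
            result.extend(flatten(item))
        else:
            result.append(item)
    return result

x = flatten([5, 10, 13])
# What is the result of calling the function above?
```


flatten([5, 10, 13])
Processing each element:
  5 is not a list -> append 5
  10 is not a list -> append 10
  13 is not a list -> append 13
= [5, 10, 13]


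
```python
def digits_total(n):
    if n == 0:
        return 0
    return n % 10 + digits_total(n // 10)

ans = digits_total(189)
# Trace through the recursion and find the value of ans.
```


digits_total(189)
= 9 + digits_total(18)
= 9 + 8 + digits_total(1)
= 9 + 8 + 1 + digits_total(0)
= 9 + 8 + 1 + 0
= 18


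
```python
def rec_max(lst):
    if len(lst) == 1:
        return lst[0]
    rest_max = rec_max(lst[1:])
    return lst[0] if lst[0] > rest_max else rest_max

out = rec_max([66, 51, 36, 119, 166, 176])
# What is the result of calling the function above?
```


rec_max([66, 51, 36, 119, 166, 176])
= compare 66 with rec_max([51, 36, 119, 166, 176])
= compare 51 with rec_max([36, 119, 166, 176])
= compare 36 with rec_max([119, 166, 176])
= compare 119 with rec_max([166, 176])
= compare 166 with rec_max([176])
Base: rec_max([176]) = 176
compare 166 with 176: max = 176
compare 119 with 176: max = 176
compare 36 with 176: max = 176
compare 51 with 176: max = 176
compare 66 with 176: max = 176
= 176


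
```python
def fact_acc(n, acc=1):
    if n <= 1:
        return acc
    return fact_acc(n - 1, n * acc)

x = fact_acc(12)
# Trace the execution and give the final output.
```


fact_acc(12, 1)
= fact_acc(11, 12 * 1) = fact_acc(11, 12)
= fact_acc(10, 11 * 12) = fact_acc(10, 132)
= fact_acc(9, 10 * 132) = fact_acc(9, 1320)
= fact_acc(8, 9 * 1320) = fact_acc(8, 11880)
= fact_acc(7, 8 * 11880) = fact_acc(7, 95040)
= fact_acc(6, 7 * 95040) = fact_acc(6, 665280)
= fact_acc(5, 6 * 665280) = fact_acc(5, 3991680)
= fact_acc(4, 5 * 3991680) = fact_acc(4, 19958400)
= fact_acc(3, 4 * 19958400) = fact_acc(3, 79833600)
= fact_acc(2, 3 * 79833600) = fact_acc(2, 239500800)
= fact_acc(1, 2 * 239500800) = fact_acc(1, 479001600)
n <= 1, return acc = 479001600


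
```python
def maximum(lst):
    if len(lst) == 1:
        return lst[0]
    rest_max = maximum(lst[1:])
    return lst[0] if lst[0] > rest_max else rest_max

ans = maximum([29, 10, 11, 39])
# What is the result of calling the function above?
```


maximum([29, 10, 11, 39])
= compare 29 with maximum([10, 11, 39])
= compare 10 with maximum([11, 39])
= compare 11 with maximum([39])
Base: maximum([39]) = 39
compare 11 with 39: max = 39
compare 10 with 39: max = 39
compare 29 with 39: max = 39
= 39


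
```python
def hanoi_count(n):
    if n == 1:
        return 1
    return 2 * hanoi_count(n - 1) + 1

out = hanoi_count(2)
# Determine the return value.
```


hanoi_count(2)
= 2 * hanoi_count(1) + 1
Now compute bottom-up:
hanoi_count(1) = 1
hanoi_count(2) = 2 * 1 + 1 = 3
= 3


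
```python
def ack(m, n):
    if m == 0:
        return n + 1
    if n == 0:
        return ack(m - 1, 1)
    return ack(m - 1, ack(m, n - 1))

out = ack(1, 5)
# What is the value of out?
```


ack(1, 5)
= ack(0, ack(1, 4))
First compute ack(1, 4) = 6
= ack(0, 6)
= 7


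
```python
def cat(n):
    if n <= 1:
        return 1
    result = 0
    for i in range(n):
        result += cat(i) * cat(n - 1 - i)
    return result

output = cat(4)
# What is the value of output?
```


cat(4)
= sum of cat(i) * cat(4-1-i) for i in 0..3
First compute sub-values bottom-up:
  cat(0) = 1, cat(1) = 1
  cat(2) = 1*1 + 1*1 = 2
  cat(3) = 1*2 + 1*1 + 2*1 = 5
Now cat(4):
  cat(0)*cat(3) = 1*5 = 5
  cat(1)*cat(2) = 1*2 = 2
  cat(2)*cat(1) = 2*1 = 2
  cat(3)*cat(0) = 5*1 = 5
= 5 + 2 + 2 + 5
= 14


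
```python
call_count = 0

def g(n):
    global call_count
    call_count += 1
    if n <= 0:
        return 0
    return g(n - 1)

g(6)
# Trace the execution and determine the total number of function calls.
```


g(6) calls g(5) calls ... calls g(0)
Total calls: 6 + 1 (for base case) = 7


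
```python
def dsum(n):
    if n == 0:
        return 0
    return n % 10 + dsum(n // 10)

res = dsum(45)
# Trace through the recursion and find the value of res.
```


dsum(45)
= 5 + dsum(4)
= 5 + 4 + dsum(0)
= 5 + 4 + 0
= 9


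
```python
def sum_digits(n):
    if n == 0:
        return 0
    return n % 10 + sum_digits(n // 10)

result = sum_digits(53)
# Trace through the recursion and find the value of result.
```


sum_digits(53)
= 3 + sum_digits(5)
= 3 + 5 + sum_digits(0)
= 3 + 5 + 0
= 8


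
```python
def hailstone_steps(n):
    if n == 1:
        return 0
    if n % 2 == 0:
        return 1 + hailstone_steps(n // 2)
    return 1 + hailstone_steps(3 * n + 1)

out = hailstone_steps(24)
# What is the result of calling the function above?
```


hailstone_steps(24)
24 is even -> hailstone_steps(12)
12 is even -> hailstone_steps(6)
6 is even -> hailstone_steps(3)
3 is odd -> 3*3+1 = 10 -> hailstone_steps(10)
10 is even -> hailstone_steps(5)
5 is odd -> 3*5+1 = 16 -> hailstone_steps(16)
16 is even -> hailstone_steps(8)
8 is even -> hailstone_steps(4)
4 is even -> hailstone_steps(2)
2 is even -> hailstone_steps(1)
Reached 1 after 10 steps
= 10


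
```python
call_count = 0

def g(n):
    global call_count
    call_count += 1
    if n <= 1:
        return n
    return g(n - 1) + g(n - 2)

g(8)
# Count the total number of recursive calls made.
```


g(8) calls g(7) and g(6); each non-base call branches into two more.
Let C(k) = total number of calls made by g(k), including the call to g(k) itself.
Base cases: C(0) = 1, C(1) = 1
Recurrence: C(k) = 1 + C(k-1) + C(k-2)
  C(2) = 1 + C(1) + C(0) = 1 + 1 + 1 = 3
  C(3) = 1 + C(2) + C(1) = 1 + 3 + 1 = 5
  C(4) = 1 + C(3) + C(2) = 1 + 5 + 3 = 9
  C(5) = 1 + C(4) + C(3) = 1 + 9 + 5 = 15
  C(6) = 1 + C(5) + C(4) = 1 + 15 + 9 = 25
  C(7) = 1 + C(6) + C(5) = 1 + 25 + 15 = 41
  C(8) = 1 + C(7) + C(6) = 1 + 41 + 25 = 67
Total calls = C(8) = 67


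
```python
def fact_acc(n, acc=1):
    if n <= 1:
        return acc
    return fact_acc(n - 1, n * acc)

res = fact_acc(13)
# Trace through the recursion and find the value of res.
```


fact_acc(13, 1)
= fact_acc(12, 13 * 1) = fact_acc(12, 13)
= fact_acc(11, 12 * 13) = fact_acc(11, 156)
= fact_acc(10, 11 * 156) = fact_acc(10, 1716)
= fact_acc(9, 10 * 1716) = fact_acc(9, 17160)
= fact_acc(8, 9 * 17160) = fact_acc(8, 154440)
= fact_acc(7, 8 * 154440) = fact_acc(7, 1235520)
= fact_acc(6, 7 * 1235520) = fact_acc(6, 8648640)
= fact_acc(5, 6 * 8648640) = fact_acc(5, 51891840)
= fact_acc(4, 5 * 51891840) = fact_acc(4, 259459200)
= fact_acc(3, 4 * 259459200) = fact_acc(3, 1037836800)
= fact_acc(2, 3 * 1037836800) = fact_acc(2, 3113510400)
= fact_acc(1, 2 * 3113510400) = fact_acc(1, 6227020800)
n <= 1, return acc = 6227020800


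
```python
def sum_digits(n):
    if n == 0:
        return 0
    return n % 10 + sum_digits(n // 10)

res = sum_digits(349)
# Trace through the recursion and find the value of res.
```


sum_digits(349)
= 9 + sum_digits(34)
= 9 + 4 + sum_digits(3)
= 9 + 4 + 3 + sum_digits(0)
= 9 + 4 + 3 + 0
= 16


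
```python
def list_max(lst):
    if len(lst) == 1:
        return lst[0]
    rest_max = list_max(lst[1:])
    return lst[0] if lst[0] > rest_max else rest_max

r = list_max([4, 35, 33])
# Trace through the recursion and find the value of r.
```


list_max([4, 35, 33])
= compare 4 with list_max([35, 33])
= compare 35 with list_max([33])
Base: list_max([33]) = 33
compare 35 with 33: max = 35
compare 4 with 35: max = 35
= 35


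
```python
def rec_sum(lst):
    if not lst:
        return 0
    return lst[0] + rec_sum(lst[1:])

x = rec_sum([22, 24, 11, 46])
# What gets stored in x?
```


rec_sum([22, 24, 11, 46])
= 22 + rec_sum([24, 11, 46])
= 22 + 24 + rec_sum([11, 46])
= 22 + 24 + 11 + rec_sum([46])
= 22 + 24 + 11 + 46 + rec_sum([])
= 22 + 24 + 11 + 46 + 0
= 103


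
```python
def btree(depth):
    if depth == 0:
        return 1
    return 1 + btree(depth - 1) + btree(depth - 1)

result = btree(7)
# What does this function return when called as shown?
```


btree(7)
= 1 + btree(6) + btree(6)
= 1 + 2 * btree(6)
btree(k) = 2^(k+1) - 1
btree(0) = 1
btree(1) = 3
btree(2) = 7
btree(3) = 15
btree(4) = 31
btree(7) = 2^8 - 1 = 255


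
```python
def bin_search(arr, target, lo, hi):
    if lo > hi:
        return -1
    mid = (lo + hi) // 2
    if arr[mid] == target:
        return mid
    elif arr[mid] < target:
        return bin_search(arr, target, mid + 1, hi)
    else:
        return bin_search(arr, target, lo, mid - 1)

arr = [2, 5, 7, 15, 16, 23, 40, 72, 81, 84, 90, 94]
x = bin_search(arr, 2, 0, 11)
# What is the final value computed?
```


bin_search(arr, 2, 0, 11)
lo=0, hi=11, mid=5, arr[mid]=23
23 > 2, search left half
lo=0, hi=4, mid=2, arr[mid]=7
7 > 2, search left half
lo=0, hi=1, mid=0, arr[mid]=2
arr[0] == 2, found at index 0
= 0


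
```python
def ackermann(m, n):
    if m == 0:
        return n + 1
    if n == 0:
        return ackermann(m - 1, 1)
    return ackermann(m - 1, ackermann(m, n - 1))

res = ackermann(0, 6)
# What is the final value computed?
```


ackermann(0, 6)
m == 0: return 6 + 1 = 7
= 7


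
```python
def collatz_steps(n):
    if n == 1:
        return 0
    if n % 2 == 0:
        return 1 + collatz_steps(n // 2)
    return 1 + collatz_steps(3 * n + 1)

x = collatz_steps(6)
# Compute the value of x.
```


collatz_steps(6)
6 is even -> collatz_steps(3)
3 is odd -> 3*3+1 = 10 -> collatz_steps(10)
10 is even -> collatz_steps(5)
5 is odd -> 3*5+1 = 16 -> collatz_steps(16)
16 is even -> collatz_steps(8)
8 is even -> collatz_steps(4)
4 is even -> collatz_steps(2)
2 is even -> collatz_steps(1)
Reached 1 after 8 steps
= 8


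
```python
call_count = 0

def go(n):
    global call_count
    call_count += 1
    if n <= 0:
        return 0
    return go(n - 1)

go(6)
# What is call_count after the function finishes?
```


go(6) calls go(5) calls ... calls go(0)
Total calls: 6 + 1 (for base case) = 7
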